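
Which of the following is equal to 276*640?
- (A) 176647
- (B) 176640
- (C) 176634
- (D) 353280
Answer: B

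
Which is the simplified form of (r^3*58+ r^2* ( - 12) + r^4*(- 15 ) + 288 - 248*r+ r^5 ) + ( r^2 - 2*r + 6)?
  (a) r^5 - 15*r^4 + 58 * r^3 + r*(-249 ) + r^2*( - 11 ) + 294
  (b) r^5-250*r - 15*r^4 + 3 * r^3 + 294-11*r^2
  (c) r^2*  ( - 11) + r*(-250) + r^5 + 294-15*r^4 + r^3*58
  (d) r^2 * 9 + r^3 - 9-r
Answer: c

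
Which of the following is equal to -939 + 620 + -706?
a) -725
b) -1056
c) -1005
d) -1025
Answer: d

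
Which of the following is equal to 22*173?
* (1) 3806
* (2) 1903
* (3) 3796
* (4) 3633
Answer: 1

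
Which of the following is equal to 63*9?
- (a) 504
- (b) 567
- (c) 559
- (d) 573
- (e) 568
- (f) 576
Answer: b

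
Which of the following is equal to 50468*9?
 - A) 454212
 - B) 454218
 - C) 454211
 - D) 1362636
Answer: A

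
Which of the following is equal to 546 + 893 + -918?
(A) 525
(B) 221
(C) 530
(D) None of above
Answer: D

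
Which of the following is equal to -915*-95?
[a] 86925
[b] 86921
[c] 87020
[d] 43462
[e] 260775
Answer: a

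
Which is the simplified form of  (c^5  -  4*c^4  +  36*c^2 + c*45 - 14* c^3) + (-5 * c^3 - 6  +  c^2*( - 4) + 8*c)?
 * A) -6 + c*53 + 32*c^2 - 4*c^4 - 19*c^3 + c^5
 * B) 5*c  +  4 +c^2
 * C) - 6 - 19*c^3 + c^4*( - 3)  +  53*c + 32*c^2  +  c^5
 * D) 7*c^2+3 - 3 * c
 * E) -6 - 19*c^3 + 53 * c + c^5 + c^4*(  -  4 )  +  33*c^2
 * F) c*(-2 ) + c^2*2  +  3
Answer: A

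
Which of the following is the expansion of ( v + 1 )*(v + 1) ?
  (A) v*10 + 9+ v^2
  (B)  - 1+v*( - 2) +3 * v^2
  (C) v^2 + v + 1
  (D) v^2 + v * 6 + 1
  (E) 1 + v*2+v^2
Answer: E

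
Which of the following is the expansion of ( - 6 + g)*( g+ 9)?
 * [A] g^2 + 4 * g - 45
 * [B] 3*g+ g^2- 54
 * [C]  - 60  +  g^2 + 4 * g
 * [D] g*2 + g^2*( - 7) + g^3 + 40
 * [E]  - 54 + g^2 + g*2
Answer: B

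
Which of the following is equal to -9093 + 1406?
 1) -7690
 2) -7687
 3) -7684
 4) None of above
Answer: 2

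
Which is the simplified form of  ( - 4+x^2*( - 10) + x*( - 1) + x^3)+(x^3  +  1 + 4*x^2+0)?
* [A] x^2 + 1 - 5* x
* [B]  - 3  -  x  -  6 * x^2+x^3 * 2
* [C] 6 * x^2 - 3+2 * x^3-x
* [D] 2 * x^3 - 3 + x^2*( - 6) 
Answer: B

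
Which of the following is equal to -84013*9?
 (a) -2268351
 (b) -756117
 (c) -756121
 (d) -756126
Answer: b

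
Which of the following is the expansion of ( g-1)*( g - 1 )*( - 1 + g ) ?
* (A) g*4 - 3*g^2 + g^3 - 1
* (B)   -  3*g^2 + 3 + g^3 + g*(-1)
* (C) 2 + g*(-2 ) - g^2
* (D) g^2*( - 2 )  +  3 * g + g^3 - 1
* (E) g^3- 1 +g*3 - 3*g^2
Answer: E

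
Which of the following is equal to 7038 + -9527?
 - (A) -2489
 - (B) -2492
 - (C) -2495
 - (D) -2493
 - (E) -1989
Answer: A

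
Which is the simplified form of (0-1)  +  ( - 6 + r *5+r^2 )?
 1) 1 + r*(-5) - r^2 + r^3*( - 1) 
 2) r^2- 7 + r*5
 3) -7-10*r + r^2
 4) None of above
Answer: 2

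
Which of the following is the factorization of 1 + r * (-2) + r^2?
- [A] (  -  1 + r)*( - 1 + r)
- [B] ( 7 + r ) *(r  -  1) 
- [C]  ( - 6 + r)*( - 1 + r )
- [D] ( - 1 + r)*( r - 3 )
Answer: A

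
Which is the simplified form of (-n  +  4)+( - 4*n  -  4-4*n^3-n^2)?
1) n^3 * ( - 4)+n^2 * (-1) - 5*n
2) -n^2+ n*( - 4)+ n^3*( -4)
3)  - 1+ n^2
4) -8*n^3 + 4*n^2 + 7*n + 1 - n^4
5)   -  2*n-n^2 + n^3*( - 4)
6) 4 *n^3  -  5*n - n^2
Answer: 1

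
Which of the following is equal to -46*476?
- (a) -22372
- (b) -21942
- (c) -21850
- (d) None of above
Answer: d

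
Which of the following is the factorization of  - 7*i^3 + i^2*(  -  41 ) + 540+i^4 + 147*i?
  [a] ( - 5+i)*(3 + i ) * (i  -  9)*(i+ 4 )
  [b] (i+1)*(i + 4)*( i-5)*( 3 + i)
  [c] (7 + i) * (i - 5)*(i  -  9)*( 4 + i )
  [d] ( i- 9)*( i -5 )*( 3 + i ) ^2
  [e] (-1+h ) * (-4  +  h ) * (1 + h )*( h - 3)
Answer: a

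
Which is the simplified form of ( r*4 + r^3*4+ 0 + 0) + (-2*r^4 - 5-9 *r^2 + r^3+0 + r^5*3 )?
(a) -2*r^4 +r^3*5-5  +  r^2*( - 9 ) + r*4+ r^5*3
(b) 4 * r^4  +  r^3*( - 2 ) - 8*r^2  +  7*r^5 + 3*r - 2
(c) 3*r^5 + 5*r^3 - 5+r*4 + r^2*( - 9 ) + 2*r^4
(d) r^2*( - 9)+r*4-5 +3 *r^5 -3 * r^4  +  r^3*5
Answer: a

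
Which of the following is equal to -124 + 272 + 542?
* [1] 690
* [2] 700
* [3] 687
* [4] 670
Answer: 1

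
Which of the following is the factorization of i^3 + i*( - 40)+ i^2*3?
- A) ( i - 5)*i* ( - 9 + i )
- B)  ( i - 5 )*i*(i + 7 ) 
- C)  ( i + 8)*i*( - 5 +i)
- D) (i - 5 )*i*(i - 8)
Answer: C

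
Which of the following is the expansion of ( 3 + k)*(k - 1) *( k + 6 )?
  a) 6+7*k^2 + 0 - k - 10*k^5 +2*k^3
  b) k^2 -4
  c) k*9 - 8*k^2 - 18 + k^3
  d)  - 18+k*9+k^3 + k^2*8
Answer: d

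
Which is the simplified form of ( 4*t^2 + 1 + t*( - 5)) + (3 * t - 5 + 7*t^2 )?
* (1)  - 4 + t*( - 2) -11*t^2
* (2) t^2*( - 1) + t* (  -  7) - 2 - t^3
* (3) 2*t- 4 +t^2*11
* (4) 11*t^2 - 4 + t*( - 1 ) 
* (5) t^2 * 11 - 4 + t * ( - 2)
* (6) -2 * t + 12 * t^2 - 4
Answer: 5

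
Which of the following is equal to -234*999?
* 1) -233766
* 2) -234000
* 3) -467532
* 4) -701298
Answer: 1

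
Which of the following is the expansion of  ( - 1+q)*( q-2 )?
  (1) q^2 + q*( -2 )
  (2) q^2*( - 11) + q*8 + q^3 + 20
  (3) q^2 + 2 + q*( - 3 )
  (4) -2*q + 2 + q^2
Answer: 3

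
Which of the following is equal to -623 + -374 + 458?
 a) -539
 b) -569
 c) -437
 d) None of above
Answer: a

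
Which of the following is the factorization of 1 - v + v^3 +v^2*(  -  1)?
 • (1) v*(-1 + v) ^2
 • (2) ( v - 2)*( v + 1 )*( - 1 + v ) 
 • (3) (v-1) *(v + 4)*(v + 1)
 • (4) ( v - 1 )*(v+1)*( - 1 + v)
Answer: 4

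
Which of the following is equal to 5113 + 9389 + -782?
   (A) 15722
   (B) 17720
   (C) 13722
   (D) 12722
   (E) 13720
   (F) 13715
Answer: E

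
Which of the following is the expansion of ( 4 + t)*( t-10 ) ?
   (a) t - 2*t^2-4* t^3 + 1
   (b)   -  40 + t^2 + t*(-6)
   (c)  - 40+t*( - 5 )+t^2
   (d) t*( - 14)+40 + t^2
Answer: b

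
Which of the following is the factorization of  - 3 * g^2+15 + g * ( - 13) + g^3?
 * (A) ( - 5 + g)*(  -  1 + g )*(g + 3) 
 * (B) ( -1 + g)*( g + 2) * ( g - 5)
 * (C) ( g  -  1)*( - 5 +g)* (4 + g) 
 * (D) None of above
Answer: A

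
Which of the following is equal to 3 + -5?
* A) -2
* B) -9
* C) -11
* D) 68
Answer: A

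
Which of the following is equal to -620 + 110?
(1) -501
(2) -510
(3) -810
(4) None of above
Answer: 2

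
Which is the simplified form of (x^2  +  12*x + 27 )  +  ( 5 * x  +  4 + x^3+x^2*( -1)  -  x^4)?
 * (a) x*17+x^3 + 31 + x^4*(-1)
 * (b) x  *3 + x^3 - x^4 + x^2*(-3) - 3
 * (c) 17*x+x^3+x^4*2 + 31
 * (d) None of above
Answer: a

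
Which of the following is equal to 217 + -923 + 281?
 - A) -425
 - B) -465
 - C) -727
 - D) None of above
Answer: A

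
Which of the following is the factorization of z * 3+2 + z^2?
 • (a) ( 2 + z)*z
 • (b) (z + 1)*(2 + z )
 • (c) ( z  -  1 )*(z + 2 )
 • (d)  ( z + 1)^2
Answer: b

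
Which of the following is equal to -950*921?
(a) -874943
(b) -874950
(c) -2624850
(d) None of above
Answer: b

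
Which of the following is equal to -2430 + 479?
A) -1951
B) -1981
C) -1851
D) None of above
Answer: A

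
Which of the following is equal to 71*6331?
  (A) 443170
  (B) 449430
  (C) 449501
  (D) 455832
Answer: C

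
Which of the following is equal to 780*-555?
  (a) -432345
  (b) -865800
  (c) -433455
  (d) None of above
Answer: d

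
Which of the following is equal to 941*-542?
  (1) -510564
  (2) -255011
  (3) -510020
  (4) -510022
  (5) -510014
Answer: 4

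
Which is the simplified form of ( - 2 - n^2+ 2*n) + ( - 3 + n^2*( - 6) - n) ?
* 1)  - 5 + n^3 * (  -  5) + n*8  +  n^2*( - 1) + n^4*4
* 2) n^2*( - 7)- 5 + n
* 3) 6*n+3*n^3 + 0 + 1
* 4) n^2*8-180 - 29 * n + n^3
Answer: 2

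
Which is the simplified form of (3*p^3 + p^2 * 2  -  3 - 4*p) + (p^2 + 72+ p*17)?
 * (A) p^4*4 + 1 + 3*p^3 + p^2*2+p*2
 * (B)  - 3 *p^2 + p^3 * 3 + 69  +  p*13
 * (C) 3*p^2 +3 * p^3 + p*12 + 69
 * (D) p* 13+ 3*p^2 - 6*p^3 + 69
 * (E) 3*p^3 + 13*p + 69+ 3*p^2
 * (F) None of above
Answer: E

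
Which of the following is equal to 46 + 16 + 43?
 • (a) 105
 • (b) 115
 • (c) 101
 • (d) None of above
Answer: a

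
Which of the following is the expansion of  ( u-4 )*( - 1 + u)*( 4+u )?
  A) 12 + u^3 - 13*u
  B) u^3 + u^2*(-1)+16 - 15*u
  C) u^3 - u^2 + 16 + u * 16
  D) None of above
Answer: D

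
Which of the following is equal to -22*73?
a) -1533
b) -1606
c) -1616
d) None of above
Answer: b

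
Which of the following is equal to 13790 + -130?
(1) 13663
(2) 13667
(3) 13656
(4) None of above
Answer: 4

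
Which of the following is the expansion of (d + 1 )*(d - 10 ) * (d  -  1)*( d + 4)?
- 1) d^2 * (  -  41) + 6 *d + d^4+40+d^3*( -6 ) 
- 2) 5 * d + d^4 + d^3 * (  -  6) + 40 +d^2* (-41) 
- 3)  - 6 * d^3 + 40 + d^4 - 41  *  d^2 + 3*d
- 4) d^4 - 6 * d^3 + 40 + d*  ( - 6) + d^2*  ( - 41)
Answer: 1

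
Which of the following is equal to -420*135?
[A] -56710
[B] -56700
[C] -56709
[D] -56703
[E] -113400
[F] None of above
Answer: B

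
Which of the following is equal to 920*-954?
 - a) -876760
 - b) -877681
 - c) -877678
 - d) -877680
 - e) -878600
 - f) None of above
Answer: d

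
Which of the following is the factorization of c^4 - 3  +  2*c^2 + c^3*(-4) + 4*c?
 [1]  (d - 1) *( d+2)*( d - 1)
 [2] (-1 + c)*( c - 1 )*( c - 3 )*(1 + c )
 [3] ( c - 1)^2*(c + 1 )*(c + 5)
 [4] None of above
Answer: 2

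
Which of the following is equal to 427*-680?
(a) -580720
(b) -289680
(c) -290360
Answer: c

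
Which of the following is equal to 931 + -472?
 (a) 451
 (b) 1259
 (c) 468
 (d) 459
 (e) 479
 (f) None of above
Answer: d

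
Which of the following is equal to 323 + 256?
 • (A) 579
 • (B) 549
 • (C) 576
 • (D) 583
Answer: A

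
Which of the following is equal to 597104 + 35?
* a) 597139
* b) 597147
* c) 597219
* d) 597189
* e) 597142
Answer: a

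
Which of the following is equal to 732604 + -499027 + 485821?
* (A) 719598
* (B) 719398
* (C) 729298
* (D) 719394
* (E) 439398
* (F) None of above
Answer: B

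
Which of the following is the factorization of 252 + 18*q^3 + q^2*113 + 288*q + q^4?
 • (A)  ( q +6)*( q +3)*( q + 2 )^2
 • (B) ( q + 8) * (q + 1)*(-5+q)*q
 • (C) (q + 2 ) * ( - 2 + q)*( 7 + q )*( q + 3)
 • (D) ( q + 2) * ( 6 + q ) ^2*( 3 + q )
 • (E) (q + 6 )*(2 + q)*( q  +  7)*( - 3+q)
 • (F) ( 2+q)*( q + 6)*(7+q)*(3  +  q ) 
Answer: F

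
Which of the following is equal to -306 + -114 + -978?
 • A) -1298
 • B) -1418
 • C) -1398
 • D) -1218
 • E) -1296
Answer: C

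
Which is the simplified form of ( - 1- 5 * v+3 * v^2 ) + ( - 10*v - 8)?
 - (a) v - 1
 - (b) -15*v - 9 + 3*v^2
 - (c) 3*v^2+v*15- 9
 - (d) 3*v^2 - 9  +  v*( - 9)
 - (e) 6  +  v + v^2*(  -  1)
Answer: b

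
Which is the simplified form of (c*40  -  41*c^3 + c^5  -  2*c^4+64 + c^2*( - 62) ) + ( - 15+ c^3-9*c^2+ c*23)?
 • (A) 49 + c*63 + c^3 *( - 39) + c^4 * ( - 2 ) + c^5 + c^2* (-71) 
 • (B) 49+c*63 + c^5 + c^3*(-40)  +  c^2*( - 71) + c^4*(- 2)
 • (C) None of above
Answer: B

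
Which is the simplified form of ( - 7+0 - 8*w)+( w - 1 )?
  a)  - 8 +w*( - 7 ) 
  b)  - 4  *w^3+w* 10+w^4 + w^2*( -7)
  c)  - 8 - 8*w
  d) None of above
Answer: a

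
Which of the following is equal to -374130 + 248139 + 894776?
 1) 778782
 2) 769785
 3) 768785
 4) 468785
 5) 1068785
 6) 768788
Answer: 3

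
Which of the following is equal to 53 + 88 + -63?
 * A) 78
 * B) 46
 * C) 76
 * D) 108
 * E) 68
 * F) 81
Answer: A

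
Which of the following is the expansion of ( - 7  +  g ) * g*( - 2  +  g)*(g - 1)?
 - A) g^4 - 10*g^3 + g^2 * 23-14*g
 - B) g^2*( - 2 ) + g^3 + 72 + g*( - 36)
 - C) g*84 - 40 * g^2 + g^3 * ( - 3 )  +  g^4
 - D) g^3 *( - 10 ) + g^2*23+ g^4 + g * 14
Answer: A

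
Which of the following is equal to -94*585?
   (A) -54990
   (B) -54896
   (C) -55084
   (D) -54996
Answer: A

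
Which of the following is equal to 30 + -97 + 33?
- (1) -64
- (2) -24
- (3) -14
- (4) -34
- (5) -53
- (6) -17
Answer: 4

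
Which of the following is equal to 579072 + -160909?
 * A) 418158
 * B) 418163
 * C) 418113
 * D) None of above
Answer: B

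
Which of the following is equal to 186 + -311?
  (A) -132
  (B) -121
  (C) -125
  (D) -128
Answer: C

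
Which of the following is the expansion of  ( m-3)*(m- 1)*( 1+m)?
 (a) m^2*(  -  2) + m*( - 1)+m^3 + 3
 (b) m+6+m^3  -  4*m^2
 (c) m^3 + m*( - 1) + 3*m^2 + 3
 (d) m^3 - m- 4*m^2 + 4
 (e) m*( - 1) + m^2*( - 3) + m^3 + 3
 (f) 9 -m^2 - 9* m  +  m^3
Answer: e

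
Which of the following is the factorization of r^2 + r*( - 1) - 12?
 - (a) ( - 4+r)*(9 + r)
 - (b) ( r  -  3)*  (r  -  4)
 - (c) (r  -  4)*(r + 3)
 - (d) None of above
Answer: c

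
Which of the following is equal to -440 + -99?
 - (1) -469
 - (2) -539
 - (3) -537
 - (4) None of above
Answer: 2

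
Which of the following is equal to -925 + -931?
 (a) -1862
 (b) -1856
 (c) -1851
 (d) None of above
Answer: b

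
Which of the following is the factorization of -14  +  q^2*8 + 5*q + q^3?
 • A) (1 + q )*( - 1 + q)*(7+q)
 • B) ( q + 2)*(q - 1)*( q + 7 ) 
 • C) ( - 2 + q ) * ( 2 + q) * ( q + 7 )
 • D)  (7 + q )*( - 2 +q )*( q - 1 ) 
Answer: B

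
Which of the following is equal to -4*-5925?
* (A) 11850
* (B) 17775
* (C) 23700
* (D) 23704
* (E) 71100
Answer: C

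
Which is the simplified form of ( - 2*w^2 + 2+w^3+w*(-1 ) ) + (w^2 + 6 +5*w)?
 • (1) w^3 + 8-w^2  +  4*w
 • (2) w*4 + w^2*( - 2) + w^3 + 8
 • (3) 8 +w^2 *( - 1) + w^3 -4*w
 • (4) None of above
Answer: 1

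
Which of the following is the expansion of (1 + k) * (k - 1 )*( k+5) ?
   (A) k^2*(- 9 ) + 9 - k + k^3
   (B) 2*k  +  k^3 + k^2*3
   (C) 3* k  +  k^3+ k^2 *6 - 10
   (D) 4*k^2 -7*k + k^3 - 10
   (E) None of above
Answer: E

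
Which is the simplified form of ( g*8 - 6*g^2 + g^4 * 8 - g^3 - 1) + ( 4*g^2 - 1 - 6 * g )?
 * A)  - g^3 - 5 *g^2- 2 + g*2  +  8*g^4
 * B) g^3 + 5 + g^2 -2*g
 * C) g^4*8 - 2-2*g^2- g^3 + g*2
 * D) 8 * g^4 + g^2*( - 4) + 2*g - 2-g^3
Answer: C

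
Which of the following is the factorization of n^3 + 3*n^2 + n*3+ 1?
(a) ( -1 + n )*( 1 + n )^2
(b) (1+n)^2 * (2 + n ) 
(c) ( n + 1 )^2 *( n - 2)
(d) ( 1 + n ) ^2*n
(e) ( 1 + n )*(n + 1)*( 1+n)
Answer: e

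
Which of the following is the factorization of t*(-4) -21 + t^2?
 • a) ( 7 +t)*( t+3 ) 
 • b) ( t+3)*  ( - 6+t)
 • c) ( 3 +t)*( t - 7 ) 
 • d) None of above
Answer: c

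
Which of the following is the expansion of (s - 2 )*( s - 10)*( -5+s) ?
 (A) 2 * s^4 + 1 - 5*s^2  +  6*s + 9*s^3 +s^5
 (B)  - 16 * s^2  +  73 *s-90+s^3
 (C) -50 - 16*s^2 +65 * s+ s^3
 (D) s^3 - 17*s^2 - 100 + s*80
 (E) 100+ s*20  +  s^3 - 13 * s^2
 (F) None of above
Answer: D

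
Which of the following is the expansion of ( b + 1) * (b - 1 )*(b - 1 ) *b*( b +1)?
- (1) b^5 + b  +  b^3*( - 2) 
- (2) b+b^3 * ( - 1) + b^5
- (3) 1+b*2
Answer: 1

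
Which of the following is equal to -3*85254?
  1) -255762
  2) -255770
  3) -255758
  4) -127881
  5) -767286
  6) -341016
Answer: 1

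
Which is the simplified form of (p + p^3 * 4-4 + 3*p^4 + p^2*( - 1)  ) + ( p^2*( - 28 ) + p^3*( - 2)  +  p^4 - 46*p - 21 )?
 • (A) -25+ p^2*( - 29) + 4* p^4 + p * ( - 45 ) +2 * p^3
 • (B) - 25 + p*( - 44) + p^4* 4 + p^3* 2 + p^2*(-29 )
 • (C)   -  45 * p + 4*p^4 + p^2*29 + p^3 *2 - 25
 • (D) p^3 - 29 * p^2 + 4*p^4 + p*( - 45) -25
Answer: A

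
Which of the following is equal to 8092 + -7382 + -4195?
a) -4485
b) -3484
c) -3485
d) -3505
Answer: c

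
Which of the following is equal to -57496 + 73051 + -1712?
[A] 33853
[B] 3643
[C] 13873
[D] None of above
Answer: D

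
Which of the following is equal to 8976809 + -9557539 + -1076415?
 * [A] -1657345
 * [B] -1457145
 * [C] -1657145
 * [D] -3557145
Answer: C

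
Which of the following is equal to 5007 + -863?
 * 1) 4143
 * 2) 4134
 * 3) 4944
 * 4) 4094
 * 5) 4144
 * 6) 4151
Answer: 5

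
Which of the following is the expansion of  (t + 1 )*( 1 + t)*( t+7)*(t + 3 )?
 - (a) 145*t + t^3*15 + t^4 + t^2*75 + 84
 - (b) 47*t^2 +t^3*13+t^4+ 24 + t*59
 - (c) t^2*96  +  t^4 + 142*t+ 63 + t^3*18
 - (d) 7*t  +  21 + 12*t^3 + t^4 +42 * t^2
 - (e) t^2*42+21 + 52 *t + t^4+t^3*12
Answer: e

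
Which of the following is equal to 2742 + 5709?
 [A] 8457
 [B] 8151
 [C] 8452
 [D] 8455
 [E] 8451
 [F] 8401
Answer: E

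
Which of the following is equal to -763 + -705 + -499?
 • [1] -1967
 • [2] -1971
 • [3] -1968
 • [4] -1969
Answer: 1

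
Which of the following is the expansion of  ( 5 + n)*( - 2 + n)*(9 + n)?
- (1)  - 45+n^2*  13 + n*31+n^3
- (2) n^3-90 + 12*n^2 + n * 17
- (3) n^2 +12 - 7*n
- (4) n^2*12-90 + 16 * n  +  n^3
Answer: 2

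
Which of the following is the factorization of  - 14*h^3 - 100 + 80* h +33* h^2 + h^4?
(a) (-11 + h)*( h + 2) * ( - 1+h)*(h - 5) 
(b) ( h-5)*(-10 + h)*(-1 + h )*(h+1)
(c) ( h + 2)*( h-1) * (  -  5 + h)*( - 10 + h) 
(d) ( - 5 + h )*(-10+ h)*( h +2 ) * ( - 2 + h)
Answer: c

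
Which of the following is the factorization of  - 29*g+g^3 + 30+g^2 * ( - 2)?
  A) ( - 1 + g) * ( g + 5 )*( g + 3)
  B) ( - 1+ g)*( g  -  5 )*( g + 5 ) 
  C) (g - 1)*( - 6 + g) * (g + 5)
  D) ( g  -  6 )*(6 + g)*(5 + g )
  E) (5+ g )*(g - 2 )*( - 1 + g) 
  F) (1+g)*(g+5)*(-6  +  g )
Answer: C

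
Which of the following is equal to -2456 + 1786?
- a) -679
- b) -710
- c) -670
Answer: c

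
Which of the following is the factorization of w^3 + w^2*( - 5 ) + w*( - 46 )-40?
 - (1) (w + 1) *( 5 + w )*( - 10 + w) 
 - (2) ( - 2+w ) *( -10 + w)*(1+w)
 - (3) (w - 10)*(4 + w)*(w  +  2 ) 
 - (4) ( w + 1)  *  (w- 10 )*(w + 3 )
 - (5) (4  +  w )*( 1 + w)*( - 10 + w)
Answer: 5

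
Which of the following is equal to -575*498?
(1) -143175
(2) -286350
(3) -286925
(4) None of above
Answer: 2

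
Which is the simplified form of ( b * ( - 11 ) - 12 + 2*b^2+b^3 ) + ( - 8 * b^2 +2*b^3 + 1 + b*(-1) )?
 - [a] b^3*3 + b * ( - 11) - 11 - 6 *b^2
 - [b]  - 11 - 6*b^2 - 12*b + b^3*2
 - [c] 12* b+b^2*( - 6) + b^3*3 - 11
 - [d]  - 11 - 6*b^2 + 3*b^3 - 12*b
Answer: d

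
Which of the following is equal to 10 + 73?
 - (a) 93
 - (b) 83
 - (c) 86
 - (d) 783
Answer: b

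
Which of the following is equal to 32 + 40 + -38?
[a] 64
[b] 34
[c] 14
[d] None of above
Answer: b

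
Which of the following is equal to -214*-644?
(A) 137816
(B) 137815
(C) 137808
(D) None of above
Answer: A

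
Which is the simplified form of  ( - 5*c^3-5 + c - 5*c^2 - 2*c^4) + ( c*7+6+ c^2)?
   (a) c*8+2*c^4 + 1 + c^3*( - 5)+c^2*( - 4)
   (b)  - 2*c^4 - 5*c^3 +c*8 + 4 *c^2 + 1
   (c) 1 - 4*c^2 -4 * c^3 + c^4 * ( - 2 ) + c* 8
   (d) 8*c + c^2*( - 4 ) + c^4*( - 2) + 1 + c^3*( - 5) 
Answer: d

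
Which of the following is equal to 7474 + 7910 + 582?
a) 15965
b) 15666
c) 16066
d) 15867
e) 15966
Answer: e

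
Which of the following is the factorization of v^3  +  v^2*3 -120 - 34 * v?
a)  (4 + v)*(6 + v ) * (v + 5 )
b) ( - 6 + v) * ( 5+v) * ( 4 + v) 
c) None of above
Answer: b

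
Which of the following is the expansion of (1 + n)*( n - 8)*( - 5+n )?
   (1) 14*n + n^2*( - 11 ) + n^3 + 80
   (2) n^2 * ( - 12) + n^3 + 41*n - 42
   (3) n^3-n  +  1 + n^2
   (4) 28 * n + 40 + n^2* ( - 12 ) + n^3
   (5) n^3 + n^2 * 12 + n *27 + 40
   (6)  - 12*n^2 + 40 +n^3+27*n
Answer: 6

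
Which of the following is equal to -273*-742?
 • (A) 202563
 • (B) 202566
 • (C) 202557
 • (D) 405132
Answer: B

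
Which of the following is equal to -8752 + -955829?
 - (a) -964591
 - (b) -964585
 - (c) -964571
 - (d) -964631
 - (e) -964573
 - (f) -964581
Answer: f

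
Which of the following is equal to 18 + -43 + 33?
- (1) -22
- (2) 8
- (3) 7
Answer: 2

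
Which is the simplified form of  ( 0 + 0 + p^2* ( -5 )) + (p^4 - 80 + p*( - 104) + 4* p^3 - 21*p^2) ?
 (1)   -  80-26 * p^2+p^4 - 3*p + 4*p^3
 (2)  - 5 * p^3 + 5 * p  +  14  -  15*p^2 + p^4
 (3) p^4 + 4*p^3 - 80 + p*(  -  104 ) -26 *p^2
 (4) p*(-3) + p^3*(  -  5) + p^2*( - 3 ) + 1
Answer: 3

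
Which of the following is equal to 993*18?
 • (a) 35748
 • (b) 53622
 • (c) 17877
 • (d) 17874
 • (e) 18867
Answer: d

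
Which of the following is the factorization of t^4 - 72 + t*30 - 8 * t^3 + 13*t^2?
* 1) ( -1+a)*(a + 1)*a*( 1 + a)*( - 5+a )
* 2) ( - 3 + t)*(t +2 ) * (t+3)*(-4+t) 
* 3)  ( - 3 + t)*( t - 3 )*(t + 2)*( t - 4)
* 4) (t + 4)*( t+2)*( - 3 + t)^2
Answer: 3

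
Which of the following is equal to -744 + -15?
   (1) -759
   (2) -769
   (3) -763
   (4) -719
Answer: 1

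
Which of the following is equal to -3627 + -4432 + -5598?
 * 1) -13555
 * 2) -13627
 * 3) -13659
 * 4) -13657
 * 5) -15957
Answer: 4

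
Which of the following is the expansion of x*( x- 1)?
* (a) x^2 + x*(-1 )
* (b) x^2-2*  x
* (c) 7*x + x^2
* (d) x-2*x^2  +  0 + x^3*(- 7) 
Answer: a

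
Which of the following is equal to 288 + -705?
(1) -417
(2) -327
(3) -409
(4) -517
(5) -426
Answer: 1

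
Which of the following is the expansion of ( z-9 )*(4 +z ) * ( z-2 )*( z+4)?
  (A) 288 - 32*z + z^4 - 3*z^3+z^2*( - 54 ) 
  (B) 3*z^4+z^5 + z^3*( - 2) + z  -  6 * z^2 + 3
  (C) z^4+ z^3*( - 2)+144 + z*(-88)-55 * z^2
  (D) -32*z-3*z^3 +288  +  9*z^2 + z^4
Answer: A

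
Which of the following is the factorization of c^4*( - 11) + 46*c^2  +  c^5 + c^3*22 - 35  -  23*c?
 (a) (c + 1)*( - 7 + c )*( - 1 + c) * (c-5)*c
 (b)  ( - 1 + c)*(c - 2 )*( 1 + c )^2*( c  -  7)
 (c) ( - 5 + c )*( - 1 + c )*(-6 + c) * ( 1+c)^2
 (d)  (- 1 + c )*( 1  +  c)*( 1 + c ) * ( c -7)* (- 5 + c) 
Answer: d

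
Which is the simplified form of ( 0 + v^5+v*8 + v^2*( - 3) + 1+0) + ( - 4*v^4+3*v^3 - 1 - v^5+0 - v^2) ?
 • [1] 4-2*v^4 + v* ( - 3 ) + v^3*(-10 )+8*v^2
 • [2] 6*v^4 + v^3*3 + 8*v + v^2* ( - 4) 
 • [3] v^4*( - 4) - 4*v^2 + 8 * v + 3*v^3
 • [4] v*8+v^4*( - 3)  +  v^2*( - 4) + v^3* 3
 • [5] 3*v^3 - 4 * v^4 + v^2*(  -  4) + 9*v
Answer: 3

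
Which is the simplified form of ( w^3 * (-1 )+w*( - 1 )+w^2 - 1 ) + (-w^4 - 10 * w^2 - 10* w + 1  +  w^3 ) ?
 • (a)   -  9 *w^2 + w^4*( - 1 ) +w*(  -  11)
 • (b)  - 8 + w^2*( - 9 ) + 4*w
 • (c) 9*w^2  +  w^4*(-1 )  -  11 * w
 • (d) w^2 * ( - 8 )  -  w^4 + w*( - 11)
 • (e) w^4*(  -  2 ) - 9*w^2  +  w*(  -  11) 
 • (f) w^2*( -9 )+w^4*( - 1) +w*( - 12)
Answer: a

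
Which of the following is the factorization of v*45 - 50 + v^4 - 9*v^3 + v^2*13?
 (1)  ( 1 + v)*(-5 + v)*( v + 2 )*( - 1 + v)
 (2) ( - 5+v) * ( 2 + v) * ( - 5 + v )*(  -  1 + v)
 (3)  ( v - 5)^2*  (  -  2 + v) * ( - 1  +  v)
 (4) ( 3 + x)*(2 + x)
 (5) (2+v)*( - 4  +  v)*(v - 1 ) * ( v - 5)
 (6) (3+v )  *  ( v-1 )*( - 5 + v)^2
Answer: 2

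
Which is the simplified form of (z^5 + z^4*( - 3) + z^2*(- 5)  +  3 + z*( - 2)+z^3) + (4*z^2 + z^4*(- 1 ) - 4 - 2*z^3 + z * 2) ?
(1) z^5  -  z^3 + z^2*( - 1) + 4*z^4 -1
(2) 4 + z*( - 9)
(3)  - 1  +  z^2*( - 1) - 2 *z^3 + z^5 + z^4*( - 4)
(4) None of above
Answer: 4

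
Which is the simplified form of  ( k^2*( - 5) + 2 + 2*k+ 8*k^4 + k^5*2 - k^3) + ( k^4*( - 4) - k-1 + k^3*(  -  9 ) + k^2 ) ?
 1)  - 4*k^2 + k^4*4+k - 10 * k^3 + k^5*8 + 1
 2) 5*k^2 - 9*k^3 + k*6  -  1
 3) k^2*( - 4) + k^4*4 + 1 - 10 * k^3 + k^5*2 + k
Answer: 3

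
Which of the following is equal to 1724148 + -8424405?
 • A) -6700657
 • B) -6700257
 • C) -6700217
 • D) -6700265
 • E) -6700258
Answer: B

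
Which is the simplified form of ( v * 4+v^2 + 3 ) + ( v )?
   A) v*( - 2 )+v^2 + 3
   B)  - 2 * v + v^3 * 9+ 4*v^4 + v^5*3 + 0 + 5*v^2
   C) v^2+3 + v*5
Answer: C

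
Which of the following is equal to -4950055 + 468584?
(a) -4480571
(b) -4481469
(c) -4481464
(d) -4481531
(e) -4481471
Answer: e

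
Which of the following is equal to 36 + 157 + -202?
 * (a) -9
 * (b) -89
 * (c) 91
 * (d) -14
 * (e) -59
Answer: a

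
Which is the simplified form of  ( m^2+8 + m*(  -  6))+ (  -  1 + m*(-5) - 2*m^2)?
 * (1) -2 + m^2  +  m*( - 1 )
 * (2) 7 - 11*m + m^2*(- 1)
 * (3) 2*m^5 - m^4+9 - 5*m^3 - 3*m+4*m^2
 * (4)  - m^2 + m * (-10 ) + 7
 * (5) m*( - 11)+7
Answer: 2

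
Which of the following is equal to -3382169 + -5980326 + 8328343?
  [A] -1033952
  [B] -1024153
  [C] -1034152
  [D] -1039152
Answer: C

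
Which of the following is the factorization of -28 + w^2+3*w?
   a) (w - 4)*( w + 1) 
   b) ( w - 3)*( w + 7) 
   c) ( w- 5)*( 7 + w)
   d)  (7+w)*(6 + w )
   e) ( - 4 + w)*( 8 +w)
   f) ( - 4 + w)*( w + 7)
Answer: f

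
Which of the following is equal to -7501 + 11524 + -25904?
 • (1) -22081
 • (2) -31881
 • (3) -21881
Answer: 3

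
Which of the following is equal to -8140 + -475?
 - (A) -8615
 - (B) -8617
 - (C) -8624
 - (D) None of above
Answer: A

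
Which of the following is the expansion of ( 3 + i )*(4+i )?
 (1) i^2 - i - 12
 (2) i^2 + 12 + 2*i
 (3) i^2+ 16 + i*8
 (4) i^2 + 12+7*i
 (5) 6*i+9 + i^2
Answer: 4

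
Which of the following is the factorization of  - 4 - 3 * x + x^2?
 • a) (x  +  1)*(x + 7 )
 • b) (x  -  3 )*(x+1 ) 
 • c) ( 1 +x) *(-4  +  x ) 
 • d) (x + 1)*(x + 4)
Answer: c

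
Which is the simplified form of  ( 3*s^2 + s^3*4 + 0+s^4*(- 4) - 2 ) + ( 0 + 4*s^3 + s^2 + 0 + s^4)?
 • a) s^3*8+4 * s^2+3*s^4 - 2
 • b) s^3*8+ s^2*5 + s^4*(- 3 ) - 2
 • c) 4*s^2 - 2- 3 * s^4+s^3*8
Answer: c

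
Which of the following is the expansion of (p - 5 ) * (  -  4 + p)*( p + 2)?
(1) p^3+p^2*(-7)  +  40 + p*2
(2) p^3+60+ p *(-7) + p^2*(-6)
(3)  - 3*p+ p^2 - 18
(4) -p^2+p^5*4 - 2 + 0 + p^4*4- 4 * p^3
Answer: 1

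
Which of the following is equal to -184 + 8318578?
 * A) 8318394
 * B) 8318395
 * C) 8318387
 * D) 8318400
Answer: A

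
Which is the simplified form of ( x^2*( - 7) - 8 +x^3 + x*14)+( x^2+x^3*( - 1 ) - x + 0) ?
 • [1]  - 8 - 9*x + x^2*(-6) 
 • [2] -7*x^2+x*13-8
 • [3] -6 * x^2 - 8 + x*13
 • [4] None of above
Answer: 3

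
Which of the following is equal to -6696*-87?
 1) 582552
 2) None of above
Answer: 1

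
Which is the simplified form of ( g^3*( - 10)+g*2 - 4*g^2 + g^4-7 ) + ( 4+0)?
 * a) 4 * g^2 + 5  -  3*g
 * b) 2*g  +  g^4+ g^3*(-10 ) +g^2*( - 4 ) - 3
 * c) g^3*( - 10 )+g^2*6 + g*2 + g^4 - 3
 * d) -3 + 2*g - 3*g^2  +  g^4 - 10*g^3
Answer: b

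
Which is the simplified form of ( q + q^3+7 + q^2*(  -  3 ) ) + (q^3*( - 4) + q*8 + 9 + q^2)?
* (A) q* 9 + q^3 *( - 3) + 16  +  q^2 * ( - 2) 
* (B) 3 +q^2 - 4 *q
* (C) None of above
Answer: A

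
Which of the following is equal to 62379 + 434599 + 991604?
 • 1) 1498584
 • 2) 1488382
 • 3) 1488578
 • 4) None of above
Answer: 4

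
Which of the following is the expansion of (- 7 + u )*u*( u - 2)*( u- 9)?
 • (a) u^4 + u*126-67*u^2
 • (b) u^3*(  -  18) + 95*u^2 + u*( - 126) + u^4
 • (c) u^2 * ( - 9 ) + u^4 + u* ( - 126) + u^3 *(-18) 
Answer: b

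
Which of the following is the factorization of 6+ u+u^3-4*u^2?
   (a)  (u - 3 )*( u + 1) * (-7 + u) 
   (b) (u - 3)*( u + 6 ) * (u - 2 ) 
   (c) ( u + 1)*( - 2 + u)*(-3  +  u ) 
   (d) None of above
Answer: c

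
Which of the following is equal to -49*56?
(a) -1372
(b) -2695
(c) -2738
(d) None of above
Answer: d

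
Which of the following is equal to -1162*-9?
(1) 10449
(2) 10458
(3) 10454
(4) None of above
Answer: 2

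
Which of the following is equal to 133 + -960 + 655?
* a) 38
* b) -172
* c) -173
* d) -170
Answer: b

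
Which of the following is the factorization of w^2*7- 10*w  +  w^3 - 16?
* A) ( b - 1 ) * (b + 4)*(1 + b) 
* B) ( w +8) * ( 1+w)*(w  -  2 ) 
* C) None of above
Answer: B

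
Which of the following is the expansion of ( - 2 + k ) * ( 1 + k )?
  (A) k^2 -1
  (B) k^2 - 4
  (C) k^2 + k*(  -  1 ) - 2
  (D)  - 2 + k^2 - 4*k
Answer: C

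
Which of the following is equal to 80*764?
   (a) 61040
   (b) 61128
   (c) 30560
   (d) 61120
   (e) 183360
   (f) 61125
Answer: d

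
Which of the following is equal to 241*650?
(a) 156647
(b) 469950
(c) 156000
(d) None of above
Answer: d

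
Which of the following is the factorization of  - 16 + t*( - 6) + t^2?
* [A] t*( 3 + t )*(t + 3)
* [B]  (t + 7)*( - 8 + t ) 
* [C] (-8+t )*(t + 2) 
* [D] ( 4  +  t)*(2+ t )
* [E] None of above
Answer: C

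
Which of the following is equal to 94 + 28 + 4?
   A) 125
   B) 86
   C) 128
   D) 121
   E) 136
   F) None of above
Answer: F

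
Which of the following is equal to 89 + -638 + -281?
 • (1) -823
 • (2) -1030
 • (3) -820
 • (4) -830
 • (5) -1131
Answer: 4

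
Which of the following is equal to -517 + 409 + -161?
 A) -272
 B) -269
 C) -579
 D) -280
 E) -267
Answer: B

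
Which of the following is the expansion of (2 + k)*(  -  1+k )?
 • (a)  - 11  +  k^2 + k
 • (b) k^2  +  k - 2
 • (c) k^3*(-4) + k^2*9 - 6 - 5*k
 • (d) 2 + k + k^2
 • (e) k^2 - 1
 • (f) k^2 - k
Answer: b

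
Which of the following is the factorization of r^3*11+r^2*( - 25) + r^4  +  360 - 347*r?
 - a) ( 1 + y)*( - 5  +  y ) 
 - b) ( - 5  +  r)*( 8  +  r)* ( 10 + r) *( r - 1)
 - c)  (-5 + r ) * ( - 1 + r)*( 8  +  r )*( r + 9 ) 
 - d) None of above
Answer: c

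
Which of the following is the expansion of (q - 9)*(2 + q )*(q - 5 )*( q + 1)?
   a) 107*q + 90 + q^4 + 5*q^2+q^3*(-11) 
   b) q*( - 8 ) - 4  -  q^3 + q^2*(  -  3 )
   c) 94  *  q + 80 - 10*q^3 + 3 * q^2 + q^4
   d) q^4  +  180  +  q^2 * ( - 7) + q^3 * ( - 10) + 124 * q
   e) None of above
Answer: a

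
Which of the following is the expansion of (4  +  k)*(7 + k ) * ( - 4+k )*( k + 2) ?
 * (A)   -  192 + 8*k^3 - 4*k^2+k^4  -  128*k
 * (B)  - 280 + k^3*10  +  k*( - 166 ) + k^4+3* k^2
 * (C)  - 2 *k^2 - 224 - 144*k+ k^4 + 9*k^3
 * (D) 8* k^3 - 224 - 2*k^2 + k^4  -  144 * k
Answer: C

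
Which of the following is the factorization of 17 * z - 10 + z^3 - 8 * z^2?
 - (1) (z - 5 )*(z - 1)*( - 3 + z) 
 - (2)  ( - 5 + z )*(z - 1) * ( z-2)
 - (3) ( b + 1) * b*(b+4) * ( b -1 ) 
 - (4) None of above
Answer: 2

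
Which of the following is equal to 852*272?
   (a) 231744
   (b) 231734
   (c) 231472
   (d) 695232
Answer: a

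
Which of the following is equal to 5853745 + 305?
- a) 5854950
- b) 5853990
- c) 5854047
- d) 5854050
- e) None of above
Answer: d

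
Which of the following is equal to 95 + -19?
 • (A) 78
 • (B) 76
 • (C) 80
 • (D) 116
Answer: B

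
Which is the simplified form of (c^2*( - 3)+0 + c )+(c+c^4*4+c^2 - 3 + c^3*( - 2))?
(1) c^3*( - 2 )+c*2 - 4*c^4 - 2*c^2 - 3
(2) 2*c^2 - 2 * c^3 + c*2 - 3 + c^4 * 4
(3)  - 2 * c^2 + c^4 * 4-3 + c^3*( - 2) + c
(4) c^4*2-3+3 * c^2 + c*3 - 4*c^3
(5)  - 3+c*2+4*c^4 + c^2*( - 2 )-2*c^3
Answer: 5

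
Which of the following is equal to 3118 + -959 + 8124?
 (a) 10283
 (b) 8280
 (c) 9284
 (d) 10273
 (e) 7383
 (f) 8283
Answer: a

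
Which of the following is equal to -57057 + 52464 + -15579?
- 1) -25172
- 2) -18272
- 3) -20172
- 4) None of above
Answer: 3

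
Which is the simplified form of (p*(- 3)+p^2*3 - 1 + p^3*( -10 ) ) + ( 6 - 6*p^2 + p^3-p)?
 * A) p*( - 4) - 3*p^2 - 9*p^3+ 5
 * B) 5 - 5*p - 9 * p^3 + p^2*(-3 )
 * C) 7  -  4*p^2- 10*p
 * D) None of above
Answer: A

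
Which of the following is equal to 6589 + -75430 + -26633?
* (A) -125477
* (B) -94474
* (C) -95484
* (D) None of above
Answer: D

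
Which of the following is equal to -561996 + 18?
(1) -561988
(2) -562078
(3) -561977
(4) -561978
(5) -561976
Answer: 4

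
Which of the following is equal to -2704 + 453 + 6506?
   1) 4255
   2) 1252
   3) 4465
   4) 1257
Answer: 1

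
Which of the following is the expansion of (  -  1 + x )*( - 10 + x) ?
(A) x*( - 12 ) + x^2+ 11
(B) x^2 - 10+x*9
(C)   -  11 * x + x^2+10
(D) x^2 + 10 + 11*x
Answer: C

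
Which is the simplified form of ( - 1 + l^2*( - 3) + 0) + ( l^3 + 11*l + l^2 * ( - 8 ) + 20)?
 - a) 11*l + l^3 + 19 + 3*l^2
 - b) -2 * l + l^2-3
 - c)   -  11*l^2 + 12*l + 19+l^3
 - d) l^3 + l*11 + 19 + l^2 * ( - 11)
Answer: d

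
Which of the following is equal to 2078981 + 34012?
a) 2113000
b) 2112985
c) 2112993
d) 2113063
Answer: c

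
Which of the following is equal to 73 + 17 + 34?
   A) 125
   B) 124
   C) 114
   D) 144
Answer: B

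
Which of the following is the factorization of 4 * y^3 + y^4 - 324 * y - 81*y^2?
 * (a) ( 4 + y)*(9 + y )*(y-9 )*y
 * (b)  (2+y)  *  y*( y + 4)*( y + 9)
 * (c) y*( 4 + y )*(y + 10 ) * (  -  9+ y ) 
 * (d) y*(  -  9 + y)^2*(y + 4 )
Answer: a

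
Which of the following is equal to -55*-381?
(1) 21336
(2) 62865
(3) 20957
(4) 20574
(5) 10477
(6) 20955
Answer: 6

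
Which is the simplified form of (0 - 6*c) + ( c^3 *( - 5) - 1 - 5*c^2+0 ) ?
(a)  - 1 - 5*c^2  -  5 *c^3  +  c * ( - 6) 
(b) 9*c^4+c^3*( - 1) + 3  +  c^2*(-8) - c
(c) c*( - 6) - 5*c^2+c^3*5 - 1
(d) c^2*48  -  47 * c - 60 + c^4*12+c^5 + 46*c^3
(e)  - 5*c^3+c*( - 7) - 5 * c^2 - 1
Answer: a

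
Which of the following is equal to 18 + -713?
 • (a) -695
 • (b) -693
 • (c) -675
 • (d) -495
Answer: a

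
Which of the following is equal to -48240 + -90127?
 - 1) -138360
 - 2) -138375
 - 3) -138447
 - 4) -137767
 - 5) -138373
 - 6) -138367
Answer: 6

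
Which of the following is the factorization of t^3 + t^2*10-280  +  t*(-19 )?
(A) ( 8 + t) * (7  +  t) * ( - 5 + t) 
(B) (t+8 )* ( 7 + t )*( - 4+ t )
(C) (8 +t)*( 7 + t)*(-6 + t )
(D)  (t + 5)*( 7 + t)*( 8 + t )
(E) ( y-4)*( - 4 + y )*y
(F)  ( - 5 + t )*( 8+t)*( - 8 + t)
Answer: A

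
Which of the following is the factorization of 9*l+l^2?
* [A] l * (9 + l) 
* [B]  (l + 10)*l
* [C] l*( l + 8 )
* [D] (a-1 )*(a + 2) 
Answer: A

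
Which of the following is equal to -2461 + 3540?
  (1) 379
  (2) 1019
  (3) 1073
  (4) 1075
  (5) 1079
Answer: 5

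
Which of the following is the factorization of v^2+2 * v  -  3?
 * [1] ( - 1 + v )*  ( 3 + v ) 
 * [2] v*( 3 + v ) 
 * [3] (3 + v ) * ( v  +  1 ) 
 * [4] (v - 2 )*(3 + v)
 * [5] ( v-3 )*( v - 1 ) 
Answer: 1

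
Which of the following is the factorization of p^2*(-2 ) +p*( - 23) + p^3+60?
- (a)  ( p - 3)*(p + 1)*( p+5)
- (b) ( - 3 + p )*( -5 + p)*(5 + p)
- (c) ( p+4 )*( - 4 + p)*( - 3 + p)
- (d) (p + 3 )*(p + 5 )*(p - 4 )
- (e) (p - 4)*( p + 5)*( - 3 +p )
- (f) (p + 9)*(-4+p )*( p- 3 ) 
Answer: e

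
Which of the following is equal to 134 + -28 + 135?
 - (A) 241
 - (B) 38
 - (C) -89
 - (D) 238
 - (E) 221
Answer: A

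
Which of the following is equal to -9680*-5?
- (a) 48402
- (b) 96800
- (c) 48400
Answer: c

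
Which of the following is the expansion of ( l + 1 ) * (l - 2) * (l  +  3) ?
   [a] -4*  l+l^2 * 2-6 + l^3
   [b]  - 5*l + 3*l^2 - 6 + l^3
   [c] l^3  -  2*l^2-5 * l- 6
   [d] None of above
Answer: d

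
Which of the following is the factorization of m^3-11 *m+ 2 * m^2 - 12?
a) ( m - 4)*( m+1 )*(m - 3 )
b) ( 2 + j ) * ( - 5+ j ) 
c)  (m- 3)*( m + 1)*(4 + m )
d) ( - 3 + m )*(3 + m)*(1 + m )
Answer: c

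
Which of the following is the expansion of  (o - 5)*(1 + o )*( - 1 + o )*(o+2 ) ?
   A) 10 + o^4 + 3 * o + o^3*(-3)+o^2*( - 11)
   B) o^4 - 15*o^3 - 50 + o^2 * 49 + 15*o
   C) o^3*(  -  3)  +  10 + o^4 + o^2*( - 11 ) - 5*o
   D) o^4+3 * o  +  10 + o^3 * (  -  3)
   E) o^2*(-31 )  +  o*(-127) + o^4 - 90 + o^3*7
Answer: A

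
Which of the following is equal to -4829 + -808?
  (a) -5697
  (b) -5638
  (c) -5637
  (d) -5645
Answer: c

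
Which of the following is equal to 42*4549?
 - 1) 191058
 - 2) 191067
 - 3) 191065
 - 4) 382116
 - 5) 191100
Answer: 1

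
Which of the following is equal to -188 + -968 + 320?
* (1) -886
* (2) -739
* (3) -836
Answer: 3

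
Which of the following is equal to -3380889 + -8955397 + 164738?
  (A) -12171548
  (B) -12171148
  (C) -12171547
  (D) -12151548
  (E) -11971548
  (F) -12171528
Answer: A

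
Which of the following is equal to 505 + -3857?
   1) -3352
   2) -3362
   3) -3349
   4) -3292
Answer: 1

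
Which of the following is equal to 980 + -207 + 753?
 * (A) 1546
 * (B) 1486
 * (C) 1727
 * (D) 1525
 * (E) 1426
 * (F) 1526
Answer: F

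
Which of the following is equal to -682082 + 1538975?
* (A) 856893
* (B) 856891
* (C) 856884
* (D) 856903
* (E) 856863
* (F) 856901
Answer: A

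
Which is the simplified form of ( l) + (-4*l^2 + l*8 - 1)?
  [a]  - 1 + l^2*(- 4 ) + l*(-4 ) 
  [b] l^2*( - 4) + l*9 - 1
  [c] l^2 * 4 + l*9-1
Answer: b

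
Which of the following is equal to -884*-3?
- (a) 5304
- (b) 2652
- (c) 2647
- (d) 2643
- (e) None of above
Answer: b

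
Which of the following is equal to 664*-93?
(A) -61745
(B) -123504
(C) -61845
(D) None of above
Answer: D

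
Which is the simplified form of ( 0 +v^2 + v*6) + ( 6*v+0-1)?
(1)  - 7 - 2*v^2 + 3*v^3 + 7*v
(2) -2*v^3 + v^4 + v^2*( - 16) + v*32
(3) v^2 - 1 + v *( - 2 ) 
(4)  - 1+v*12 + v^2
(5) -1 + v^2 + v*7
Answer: 4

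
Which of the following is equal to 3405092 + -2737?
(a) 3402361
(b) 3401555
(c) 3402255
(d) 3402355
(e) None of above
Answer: d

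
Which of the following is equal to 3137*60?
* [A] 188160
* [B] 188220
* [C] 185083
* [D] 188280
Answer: B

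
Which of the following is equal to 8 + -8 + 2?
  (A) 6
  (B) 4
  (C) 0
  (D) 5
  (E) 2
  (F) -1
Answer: E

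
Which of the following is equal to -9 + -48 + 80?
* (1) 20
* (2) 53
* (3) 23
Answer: 3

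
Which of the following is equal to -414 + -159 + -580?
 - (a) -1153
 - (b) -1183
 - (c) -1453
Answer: a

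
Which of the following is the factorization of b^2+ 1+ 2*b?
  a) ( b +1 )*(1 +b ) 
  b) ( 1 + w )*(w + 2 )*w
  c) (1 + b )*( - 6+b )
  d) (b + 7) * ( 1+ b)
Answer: a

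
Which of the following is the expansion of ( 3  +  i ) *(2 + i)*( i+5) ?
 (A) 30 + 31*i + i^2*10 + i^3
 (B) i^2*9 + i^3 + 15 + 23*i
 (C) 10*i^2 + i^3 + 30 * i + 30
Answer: A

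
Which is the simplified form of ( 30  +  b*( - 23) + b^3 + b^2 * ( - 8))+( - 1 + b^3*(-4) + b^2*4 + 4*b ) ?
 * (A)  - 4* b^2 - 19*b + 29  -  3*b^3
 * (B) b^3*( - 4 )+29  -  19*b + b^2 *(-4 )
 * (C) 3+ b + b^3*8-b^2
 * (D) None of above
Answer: A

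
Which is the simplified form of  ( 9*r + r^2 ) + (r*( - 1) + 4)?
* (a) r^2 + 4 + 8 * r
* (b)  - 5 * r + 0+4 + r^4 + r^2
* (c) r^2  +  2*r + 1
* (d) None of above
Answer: a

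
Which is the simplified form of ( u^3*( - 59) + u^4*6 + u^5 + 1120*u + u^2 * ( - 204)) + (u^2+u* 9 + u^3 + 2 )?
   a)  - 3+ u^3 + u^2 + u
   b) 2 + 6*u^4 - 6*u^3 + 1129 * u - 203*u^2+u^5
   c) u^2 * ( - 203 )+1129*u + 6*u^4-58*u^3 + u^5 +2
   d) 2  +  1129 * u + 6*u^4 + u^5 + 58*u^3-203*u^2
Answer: c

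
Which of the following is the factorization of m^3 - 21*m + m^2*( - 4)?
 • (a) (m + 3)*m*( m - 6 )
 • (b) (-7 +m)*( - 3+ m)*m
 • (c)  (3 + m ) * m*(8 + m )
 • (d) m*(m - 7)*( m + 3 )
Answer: d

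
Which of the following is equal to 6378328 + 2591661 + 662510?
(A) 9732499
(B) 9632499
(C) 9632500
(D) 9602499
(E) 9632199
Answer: B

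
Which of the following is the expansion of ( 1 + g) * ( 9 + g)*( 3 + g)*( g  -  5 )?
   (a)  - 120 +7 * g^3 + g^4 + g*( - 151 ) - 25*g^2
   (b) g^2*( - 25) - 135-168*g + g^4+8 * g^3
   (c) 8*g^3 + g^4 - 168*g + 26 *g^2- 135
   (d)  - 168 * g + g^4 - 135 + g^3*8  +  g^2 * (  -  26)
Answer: d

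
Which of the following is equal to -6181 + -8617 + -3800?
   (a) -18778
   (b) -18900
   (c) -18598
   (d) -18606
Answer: c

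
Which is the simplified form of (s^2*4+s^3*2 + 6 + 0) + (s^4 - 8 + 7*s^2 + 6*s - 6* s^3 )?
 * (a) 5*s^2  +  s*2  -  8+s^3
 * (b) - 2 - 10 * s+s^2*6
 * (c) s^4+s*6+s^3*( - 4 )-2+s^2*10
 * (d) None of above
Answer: d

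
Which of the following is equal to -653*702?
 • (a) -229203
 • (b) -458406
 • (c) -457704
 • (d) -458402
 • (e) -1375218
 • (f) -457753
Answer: b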